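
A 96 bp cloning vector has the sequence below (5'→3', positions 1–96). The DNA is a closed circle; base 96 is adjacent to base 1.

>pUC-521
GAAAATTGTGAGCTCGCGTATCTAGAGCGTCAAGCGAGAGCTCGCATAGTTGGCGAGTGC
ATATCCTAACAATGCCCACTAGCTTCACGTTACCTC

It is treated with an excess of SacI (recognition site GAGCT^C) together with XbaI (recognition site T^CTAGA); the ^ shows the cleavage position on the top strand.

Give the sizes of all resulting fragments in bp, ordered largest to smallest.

SacI sites (GAGCTC) start at positions 10, 38.
SacI cuts after base 5 of each site (before the last base), so after positions 14, 42.
The XbaI site (TCTAGA) starts at position 21.
XbaI cuts after the first base of each site, so after position 21.
Combined cut positions: 14, 21, 42.
Circular molecule, 3 cuts → 3 fragments:
  15–21 → 7 bp
  22–42 → 21 bp
  43–96 then 1–14 → 54 + 14 = 68 bp
Sorted largest to smallest: 68, 21, 7 bp.

68, 21, 7 bp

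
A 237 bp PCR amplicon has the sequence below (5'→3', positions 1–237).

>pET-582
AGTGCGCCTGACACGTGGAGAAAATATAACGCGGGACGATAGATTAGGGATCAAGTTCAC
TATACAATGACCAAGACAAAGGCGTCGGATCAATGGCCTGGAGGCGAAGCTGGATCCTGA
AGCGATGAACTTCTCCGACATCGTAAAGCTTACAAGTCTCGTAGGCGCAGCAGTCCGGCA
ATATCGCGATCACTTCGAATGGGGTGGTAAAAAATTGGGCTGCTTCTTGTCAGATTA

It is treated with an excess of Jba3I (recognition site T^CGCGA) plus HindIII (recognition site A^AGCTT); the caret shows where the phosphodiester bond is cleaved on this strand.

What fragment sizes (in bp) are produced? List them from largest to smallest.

146, 53, 38 bp

The Jba3I site (TCGCGA) starts at position 184.
Jba3I cuts after the first base of each site, so after position 184.
The HindIII site (AAGCTT) starts at position 146.
HindIII cuts after the first base of each site, so after position 146.
Combined cut positions: 146, 184.
Linear molecule, 2 cuts → 3 fragments:
  1–146 → 146 bp
  147–184 → 38 bp
  185–237 → 53 bp
Sorted largest to smallest: 146, 53, 38 bp.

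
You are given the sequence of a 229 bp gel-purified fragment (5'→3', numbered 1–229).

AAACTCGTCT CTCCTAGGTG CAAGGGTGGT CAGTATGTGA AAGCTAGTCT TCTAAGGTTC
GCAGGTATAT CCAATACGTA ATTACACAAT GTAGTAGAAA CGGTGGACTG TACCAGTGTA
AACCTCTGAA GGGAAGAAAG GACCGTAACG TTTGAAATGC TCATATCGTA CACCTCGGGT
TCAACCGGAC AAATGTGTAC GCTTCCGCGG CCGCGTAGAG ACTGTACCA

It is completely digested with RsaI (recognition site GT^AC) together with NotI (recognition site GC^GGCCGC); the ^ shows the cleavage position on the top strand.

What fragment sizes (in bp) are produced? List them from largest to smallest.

111, 58, 29, 17, 10, 4 bp

RsaI sites (GTAC) start at positions 110, 168, 197, 224.
RsaI cuts after base 2 of each site, so after positions 111, 169, 198, 225.
The NotI site (GCGGCCGC) starts at position 207.
NotI cuts after base 2 of each site, so after position 208.
Combined cut positions: 111, 169, 198, 208, 225.
Linear molecule, 5 cuts → 6 fragments:
  1–111 → 111 bp
  112–169 → 58 bp
  170–198 → 29 bp
  199–208 → 10 bp
  209–225 → 17 bp
  226–229 → 4 bp
Sorted largest to smallest: 111, 58, 29, 17, 10, 4 bp.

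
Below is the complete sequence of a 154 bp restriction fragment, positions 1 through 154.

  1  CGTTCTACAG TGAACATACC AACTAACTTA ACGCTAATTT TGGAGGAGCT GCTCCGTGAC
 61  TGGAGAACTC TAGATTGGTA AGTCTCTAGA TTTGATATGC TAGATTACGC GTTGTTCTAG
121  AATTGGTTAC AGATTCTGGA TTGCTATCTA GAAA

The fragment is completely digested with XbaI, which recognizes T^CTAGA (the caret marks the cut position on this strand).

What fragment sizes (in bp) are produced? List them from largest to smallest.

XbaI sites (TCTAGA) start at positions 69, 85, 116, 147.
XbaI cuts after the first base of each site, so after positions 69, 85, 116, 147.
Linear molecule, 4 cuts → 5 fragments:
  1–69 → 69 bp
  70–85 → 16 bp
  86–116 → 31 bp
  117–147 → 31 bp
  148–154 → 7 bp
Sorted largest to smallest: 69, 31, 31, 16, 7 bp.

69, 31, 31, 16, 7 bp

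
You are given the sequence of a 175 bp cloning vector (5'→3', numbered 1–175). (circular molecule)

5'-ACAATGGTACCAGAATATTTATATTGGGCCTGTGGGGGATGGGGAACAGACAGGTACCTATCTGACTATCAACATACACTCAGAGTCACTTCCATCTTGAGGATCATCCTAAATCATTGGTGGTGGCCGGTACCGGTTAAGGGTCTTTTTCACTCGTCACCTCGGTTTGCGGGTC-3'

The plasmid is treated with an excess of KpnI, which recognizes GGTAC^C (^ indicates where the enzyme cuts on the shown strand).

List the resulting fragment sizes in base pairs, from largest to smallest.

KpnI sites (GGTACC) start at positions 6, 53, 129.
KpnI cuts after base 5 of each site (before the last base), so after positions 10, 57, 133.
Circular molecule, 3 cuts → 3 fragments:
  11–57 → 47 bp
  58–133 → 76 bp
  134–175 then 1–10 → 42 + 10 = 52 bp
Sorted largest to smallest: 76, 52, 47 bp.

76, 52, 47 bp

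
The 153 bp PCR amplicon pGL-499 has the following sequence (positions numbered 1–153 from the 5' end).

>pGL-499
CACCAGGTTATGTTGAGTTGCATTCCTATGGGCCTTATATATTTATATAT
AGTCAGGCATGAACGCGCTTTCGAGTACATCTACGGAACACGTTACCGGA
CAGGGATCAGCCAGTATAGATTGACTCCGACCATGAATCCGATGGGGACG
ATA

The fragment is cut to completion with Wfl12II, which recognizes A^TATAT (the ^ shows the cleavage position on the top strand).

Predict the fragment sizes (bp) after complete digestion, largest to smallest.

Wfl12II sites (ATATAT) start at positions 37, 45.
Wfl12II cuts after the first base of each site, so after positions 37, 45.
Linear molecule, 2 cuts → 3 fragments:
  1–37 → 37 bp
  38–45 → 8 bp
  46–153 → 108 bp
Sorted largest to smallest: 108, 37, 8 bp.

108, 37, 8 bp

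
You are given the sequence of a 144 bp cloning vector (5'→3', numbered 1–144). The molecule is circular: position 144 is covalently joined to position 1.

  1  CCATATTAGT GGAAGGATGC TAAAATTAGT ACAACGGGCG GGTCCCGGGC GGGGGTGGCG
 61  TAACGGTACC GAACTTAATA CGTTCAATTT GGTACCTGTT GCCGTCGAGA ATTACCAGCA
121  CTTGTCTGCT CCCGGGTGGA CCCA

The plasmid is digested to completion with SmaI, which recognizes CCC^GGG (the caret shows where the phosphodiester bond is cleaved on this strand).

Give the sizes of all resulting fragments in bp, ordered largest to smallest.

SmaI sites (CCCGGG) start at positions 44, 131.
SmaI cuts after base 3 of each site, so after positions 46, 133.
Circular molecule, 2 cuts → 2 fragments:
  47–133 → 87 bp
  134–144 then 1–46 → 11 + 46 = 57 bp
Sorted largest to smallest: 87, 57 bp.

87, 57 bp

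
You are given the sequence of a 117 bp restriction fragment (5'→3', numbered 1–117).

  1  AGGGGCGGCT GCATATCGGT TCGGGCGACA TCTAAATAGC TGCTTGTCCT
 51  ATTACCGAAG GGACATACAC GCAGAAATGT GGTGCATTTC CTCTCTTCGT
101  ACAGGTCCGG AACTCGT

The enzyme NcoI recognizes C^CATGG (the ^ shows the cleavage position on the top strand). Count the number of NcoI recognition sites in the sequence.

No occurrence of CCATGG is present in the sequence.
NcoI does not cut: 0 sites.

0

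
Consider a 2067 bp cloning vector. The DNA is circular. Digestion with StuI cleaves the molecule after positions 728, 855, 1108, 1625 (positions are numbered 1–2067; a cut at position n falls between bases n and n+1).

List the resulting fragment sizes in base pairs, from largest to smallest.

Circular molecule, 4 cuts → 4 fragments:
  855 − 728 = 127 bp
  1108 − 855 = 253 bp
  1625 − 1108 = 517 bp
  wrap: 2067 − 1625 + 728 = 1170 bp
Sorted largest to smallest: 1170, 517, 253, 127 bp.

1170, 517, 253, 127 bp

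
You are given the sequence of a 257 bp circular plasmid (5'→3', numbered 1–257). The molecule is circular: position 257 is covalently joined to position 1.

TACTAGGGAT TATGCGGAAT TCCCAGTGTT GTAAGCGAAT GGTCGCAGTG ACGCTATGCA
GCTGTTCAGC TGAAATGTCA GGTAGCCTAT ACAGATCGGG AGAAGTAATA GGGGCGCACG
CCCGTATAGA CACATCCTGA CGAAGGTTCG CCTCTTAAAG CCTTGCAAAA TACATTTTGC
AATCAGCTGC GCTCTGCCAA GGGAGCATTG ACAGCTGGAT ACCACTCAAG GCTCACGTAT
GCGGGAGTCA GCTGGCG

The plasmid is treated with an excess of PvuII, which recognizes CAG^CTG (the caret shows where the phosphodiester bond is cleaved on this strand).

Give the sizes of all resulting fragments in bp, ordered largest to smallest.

PvuII sites (CAGCTG) start at positions 59, 67, 184, 212, 249.
PvuII cuts after base 3 of each site, so after positions 61, 69, 186, 214, 251.
Circular molecule, 5 cuts → 5 fragments:
  62–69 → 8 bp
  70–186 → 117 bp
  187–214 → 28 bp
  215–251 → 37 bp
  252–257 then 1–61 → 6 + 61 = 67 bp
Sorted largest to smallest: 117, 67, 37, 28, 8 bp.

117, 67, 37, 28, 8 bp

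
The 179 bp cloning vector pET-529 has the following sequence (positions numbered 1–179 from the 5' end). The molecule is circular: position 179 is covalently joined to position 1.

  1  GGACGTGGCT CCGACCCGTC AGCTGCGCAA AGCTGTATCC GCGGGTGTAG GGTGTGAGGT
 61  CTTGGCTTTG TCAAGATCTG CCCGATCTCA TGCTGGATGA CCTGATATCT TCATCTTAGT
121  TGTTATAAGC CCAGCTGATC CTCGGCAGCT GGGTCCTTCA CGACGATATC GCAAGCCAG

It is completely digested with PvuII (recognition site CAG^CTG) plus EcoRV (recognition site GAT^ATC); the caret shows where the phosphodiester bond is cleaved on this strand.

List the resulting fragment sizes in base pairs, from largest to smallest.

84, 34, 28, 19, 14 bp

PvuII sites (CAGCTG) start at positions 20, 132, 146.
PvuII cuts after base 3 of each site, so after positions 22, 134, 148.
EcoRV sites (GATATC) start at positions 104, 165.
EcoRV cuts after base 3 of each site, so after positions 106, 167.
Combined cut positions: 22, 106, 134, 148, 167.
Circular molecule, 5 cuts → 5 fragments:
  23–106 → 84 bp
  107–134 → 28 bp
  135–148 → 14 bp
  149–167 → 19 bp
  168–179 then 1–22 → 12 + 22 = 34 bp
Sorted largest to smallest: 84, 34, 28, 19, 14 bp.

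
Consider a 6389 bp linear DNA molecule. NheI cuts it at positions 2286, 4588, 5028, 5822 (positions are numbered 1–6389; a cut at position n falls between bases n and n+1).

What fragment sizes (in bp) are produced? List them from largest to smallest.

Linear molecule, 4 cuts → 5 fragments:
  2286 − 0 = 2286 bp
  4588 − 2286 = 2302 bp
  5028 − 4588 = 440 bp
  5822 − 5028 = 794 bp
  6389 − 5822 = 567 bp
Sorted largest to smallest: 2302, 2286, 794, 567, 440 bp.

2302, 2286, 794, 567, 440 bp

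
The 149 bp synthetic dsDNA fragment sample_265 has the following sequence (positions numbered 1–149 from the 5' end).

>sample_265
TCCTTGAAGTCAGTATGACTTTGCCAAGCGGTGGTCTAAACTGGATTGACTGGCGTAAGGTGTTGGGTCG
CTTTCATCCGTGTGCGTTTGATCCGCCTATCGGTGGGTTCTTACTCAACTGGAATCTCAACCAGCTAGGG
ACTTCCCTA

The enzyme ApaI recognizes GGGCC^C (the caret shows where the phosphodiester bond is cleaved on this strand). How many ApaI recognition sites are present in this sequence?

No occurrence of GGGCCC is present in the sequence.
ApaI does not cut: 0 sites.

0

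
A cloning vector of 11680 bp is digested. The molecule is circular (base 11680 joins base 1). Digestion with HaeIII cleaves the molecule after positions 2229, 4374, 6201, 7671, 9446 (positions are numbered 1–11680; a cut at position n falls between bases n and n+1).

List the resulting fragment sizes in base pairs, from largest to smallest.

4463, 2145, 1827, 1775, 1470 bp

Circular molecule, 5 cuts → 5 fragments:
  4374 − 2229 = 2145 bp
  6201 − 4374 = 1827 bp
  7671 − 6201 = 1470 bp
  9446 − 7671 = 1775 bp
  wrap: 11680 − 9446 + 2229 = 4463 bp
Sorted largest to smallest: 4463, 2145, 1827, 1775, 1470 bp.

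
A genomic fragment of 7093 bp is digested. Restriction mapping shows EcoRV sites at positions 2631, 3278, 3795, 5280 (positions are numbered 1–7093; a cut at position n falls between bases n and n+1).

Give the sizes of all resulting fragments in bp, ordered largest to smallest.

Linear molecule, 4 cuts → 5 fragments:
  2631 − 0 = 2631 bp
  3278 − 2631 = 647 bp
  3795 − 3278 = 517 bp
  5280 − 3795 = 1485 bp
  7093 − 5280 = 1813 bp
Sorted largest to smallest: 2631, 1813, 1485, 647, 517 bp.

2631, 1813, 1485, 647, 517 bp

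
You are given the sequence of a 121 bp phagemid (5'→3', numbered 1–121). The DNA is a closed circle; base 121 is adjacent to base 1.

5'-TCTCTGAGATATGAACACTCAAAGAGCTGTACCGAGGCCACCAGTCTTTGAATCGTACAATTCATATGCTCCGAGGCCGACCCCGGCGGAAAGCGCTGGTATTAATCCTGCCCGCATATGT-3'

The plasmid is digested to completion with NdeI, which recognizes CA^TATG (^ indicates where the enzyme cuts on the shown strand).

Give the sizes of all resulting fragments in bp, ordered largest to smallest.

NdeI sites (CATATG) start at positions 63, 115.
NdeI cuts after base 2 of each site, so after positions 64, 116.
Circular molecule, 2 cuts → 2 fragments:
  65–116 → 52 bp
  117–121 then 1–64 → 5 + 64 = 69 bp
Sorted largest to smallest: 69, 52 bp.

69, 52 bp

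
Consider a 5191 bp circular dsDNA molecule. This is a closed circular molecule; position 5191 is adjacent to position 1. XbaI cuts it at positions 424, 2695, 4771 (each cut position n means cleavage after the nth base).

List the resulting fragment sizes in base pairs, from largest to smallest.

Circular molecule, 3 cuts → 3 fragments:
  2695 − 424 = 2271 bp
  4771 − 2695 = 2076 bp
  wrap: 5191 − 4771 + 424 = 844 bp
Sorted largest to smallest: 2271, 2076, 844 bp.

2271, 2076, 844 bp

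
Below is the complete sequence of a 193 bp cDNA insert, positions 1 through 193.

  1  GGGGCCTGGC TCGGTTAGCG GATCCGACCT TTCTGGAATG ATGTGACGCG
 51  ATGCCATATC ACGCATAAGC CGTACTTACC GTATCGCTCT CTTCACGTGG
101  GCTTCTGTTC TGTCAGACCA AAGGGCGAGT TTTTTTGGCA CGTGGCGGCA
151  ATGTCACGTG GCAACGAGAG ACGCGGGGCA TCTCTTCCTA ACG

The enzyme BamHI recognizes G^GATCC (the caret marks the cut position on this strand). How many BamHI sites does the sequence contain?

GGATCC occurs starting at position 20.
BamHI cuts at 1 site.

1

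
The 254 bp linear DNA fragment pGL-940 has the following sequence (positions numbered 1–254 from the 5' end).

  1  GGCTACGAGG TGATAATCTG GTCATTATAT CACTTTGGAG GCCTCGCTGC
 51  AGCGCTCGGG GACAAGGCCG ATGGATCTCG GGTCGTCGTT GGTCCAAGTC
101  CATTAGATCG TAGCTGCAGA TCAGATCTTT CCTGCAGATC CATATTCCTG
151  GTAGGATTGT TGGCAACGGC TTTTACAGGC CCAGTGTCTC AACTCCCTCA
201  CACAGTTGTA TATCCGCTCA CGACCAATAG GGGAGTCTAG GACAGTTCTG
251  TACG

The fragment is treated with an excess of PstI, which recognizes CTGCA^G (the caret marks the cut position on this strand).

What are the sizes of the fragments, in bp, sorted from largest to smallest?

118, 67, 51, 18 bp

PstI sites (CTGCAG) start at positions 47, 114, 132.
PstI cuts after base 5 of each site (before the last base), so after positions 51, 118, 136.
Linear molecule, 3 cuts → 4 fragments:
  1–51 → 51 bp
  52–118 → 67 bp
  119–136 → 18 bp
  137–254 → 118 bp
Sorted largest to smallest: 118, 67, 51, 18 bp.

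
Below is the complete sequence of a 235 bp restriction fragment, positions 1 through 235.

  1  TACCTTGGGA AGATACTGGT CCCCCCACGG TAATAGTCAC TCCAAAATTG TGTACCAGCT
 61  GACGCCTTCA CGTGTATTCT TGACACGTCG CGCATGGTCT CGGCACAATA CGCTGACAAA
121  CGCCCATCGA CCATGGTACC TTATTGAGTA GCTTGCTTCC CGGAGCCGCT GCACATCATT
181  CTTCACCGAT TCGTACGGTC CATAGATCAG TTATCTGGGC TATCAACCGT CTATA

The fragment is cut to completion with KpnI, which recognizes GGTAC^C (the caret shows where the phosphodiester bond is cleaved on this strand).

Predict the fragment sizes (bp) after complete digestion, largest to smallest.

The KpnI site (GGTACC) starts at position 135.
KpnI cuts after base 5 of each site (before the last base), so after position 139.
Linear molecule, 1 cut → 2 fragments:
  1–139 → 139 bp
  140–235 → 96 bp
Sorted largest to smallest: 139, 96 bp.

139, 96 bp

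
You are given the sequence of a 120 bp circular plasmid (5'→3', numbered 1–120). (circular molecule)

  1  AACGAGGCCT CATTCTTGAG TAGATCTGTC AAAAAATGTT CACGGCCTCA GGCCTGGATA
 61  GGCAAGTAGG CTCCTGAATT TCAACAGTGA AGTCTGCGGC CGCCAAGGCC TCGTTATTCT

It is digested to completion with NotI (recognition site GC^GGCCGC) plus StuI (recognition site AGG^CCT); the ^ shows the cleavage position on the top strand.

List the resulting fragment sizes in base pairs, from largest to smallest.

The NotI site (GCGGCCGC) starts at position 96.
NotI cuts after base 2 of each site, so after position 97.
StuI sites (AGGCCT) start at positions 5, 50, 106.
StuI cuts after base 3 of each site, so after positions 7, 52, 108.
Combined cut positions: 7, 52, 97, 108.
Circular molecule, 4 cuts → 4 fragments:
  8–52 → 45 bp
  53–97 → 45 bp
  98–108 → 11 bp
  109–120 then 1–7 → 12 + 7 = 19 bp
Sorted largest to smallest: 45, 45, 19, 11 bp.

45, 45, 19, 11 bp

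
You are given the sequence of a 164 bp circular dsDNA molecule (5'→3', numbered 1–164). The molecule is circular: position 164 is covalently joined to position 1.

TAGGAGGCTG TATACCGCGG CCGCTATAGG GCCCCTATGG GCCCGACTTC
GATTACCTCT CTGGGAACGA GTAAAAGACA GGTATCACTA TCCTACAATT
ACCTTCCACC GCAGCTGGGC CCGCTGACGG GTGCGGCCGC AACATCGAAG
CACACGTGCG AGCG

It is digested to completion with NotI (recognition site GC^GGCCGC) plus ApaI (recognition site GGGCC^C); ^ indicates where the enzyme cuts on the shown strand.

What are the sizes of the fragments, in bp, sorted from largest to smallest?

78, 48, 15, 13, 10 bp

NotI sites (GCGGCCGC) start at positions 17, 133.
NotI cuts after base 2 of each site, so after positions 18, 134.
ApaI sites (GGGCCC) start at positions 29, 39, 117.
ApaI cuts after base 5 of each site (before the last base), so after positions 33, 43, 121.
Combined cut positions: 18, 33, 43, 121, 134.
Circular molecule, 5 cuts → 5 fragments:
  19–33 → 15 bp
  34–43 → 10 bp
  44–121 → 78 bp
  122–134 → 13 bp
  135–164 then 1–18 → 30 + 18 = 48 bp
Sorted largest to smallest: 78, 48, 15, 13, 10 bp.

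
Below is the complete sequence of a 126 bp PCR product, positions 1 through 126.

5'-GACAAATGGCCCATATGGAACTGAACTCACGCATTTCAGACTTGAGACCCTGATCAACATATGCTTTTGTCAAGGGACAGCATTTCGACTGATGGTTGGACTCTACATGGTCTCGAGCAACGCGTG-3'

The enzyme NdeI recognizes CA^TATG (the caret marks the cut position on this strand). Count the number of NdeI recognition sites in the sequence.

CATATG occurs starting at positions 12, 58.
NdeI cuts at 2 sites.

2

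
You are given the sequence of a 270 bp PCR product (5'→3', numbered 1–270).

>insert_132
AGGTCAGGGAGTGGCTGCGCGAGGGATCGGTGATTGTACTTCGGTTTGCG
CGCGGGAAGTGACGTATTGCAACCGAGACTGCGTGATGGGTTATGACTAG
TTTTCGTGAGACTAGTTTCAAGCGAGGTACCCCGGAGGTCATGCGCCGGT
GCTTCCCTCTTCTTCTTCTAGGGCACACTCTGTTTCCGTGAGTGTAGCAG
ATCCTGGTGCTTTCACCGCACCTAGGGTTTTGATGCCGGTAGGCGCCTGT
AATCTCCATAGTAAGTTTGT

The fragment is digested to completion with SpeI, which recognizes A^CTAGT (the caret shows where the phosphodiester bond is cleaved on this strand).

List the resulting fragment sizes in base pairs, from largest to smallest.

SpeI sites (ACTAGT) start at positions 96, 111.
SpeI cuts after the first base of each site, so after positions 96, 111.
Linear molecule, 2 cuts → 3 fragments:
  1–96 → 96 bp
  97–111 → 15 bp
  112–270 → 159 bp
Sorted largest to smallest: 159, 96, 15 bp.

159, 96, 15 bp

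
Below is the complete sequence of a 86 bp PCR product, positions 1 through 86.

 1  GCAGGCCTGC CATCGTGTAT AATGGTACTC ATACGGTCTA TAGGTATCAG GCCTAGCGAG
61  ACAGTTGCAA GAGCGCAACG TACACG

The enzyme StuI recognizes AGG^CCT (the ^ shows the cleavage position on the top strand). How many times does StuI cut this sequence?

2

AGGCCT occurs starting at positions 3, 49.
StuI cuts at 2 sites.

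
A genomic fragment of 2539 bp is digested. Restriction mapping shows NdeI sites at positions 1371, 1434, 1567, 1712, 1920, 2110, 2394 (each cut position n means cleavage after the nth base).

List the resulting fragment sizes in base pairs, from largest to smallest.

1371, 284, 208, 190, 145, 145, 133, 63 bp

Linear molecule, 7 cuts → 8 fragments:
  1371 − 0 = 1371 bp
  1434 − 1371 = 63 bp
  1567 − 1434 = 133 bp
  1712 − 1567 = 145 bp
  1920 − 1712 = 208 bp
  2110 − 1920 = 190 bp
  2394 − 2110 = 284 bp
  2539 − 2394 = 145 bp
Sorted largest to smallest: 1371, 284, 208, 190, 145, 145, 133, 63 bp.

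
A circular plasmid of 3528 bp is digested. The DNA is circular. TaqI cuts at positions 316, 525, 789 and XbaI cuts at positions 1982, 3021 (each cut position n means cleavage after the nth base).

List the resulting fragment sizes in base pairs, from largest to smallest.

Combined cut positions (sorted): 316, 525, 789, 1982, 3021.
Circular molecule, 5 cuts → 5 fragments:
  525 − 316 = 209 bp
  789 − 525 = 264 bp
  1982 − 789 = 1193 bp
  3021 − 1982 = 1039 bp
  wrap: 3528 − 3021 + 316 = 823 bp
Sorted largest to smallest: 1193, 1039, 823, 264, 209 bp.

1193, 1039, 823, 264, 209 bp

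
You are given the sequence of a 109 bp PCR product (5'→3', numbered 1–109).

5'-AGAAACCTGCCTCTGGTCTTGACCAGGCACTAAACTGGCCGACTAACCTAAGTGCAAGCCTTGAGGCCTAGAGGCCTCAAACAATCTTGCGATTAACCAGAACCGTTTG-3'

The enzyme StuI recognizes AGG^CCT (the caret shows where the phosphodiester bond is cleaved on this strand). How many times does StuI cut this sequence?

2

AGGCCT occurs starting at positions 64, 72.
StuI cuts at 2 sites.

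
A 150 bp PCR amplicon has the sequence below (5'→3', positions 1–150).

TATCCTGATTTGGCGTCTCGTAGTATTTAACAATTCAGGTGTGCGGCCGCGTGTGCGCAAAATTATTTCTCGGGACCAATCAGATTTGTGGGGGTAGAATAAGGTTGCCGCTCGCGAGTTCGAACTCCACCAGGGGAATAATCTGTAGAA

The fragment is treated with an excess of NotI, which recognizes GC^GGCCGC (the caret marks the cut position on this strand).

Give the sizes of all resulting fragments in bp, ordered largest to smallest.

The NotI site (GCGGCCGC) starts at position 43.
NotI cuts after base 2 of each site, so after position 44.
Linear molecule, 1 cut → 2 fragments:
  1–44 → 44 bp
  45–150 → 106 bp
Sorted largest to smallest: 106, 44 bp.

106, 44 bp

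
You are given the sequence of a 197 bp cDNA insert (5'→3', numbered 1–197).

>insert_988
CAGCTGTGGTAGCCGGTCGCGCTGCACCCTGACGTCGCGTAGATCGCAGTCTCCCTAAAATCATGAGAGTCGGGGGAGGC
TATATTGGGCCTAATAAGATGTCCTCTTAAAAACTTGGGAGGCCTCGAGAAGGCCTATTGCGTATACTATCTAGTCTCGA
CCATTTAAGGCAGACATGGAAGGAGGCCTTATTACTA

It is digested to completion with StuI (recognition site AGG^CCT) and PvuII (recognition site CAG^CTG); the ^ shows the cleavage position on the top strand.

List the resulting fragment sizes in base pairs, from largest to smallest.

119, 53, 11, 11, 3 bp

StuI sites (AGGCCT) start at positions 120, 131, 184.
StuI cuts after base 3 of each site, so after positions 122, 133, 186.
The PvuII site (CAGCTG) starts at position 1.
PvuII cuts after base 3 of each site, so after position 3.
Combined cut positions: 3, 122, 133, 186.
Linear molecule, 4 cuts → 5 fragments:
  1–3 → 3 bp
  4–122 → 119 bp
  123–133 → 11 bp
  134–186 → 53 bp
  187–197 → 11 bp
Sorted largest to smallest: 119, 53, 11, 11, 3 bp.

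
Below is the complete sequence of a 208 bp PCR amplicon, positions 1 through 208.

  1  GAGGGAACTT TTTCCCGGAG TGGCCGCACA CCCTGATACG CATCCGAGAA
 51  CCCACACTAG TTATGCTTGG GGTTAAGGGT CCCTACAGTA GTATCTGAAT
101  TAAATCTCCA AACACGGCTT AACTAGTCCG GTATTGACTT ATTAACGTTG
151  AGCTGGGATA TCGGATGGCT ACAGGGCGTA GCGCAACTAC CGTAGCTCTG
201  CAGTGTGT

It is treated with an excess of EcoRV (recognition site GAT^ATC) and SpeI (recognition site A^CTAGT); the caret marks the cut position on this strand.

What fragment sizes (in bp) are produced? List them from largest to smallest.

66, 56, 49, 37 bp

The EcoRV site (GATATC) starts at position 157.
EcoRV cuts after base 3 of each site, so after position 159.
SpeI sites (ACTAGT) start at positions 56, 122.
SpeI cuts after the first base of each site, so after positions 56, 122.
Combined cut positions: 56, 122, 159.
Linear molecule, 3 cuts → 4 fragments:
  1–56 → 56 bp
  57–122 → 66 bp
  123–159 → 37 bp
  160–208 → 49 bp
Sorted largest to smallest: 66, 56, 49, 37 bp.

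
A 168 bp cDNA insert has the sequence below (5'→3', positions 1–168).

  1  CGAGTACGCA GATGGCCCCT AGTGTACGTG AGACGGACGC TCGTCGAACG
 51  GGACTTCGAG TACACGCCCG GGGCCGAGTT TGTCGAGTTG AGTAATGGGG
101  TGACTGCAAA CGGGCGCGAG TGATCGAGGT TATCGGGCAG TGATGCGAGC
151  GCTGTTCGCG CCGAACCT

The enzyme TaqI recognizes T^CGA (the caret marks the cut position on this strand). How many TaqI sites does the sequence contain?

TCGA occurs starting at positions 44, 56, 83, 124.
TaqI cuts at 4 sites.

4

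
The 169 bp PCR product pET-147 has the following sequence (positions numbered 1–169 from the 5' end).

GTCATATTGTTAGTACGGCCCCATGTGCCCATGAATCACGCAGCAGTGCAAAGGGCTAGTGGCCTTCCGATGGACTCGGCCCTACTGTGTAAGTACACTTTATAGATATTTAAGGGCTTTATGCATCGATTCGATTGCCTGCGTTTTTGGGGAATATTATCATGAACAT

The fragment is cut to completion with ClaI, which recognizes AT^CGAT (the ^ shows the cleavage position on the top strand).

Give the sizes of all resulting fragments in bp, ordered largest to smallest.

126, 43 bp

The ClaI site (ATCGAT) starts at position 125.
ClaI cuts after base 2 of each site, so after position 126.
Linear molecule, 1 cut → 2 fragments:
  1–126 → 126 bp
  127–169 → 43 bp
Sorted largest to smallest: 126, 43 bp.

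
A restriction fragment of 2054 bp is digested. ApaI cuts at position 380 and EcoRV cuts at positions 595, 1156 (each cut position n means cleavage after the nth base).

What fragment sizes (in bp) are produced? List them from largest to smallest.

898, 561, 380, 215 bp

Combined cut positions (sorted): 380, 595, 1156.
Linear molecule, 3 cuts → 4 fragments:
  380 − 0 = 380 bp
  595 − 380 = 215 bp
  1156 − 595 = 561 bp
  2054 − 1156 = 898 bp
Sorted largest to smallest: 898, 561, 380, 215 bp.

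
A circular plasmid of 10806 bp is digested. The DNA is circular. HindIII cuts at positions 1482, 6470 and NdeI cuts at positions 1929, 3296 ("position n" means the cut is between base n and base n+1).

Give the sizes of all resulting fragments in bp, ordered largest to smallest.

5818, 3174, 1367, 447 bp

Combined cut positions (sorted): 1482, 1929, 3296, 6470.
Circular molecule, 4 cuts → 4 fragments:
  1929 − 1482 = 447 bp
  3296 − 1929 = 1367 bp
  6470 − 3296 = 3174 bp
  wrap: 10806 − 6470 + 1482 = 5818 bp
Sorted largest to smallest: 5818, 3174, 1367, 447 bp.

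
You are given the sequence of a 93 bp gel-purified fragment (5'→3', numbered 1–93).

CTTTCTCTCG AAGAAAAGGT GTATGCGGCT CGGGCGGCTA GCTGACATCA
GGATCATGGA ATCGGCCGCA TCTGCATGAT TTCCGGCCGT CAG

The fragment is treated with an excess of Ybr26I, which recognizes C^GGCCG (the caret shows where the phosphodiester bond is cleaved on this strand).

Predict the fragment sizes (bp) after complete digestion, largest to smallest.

Ybr26I sites (CGGCCG) start at positions 63, 84.
Ybr26I cuts after the first base of each site, so after positions 63, 84.
Linear molecule, 2 cuts → 3 fragments:
  1–63 → 63 bp
  64–84 → 21 bp
  85–93 → 9 bp
Sorted largest to smallest: 63, 21, 9 bp.

63, 21, 9 bp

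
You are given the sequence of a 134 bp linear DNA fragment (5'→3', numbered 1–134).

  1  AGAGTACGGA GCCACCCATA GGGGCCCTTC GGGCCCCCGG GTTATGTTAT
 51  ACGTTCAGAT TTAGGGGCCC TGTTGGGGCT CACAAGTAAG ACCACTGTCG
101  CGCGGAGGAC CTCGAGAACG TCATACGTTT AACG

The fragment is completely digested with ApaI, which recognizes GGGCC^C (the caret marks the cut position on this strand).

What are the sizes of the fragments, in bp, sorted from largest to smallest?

65, 34, 26, 9 bp

ApaI sites (GGGCCC) start at positions 22, 31, 65.
ApaI cuts after base 5 of each site (before the last base), so after positions 26, 35, 69.
Linear molecule, 3 cuts → 4 fragments:
  1–26 → 26 bp
  27–35 → 9 bp
  36–69 → 34 bp
  70–134 → 65 bp
Sorted largest to smallest: 65, 34, 26, 9 bp.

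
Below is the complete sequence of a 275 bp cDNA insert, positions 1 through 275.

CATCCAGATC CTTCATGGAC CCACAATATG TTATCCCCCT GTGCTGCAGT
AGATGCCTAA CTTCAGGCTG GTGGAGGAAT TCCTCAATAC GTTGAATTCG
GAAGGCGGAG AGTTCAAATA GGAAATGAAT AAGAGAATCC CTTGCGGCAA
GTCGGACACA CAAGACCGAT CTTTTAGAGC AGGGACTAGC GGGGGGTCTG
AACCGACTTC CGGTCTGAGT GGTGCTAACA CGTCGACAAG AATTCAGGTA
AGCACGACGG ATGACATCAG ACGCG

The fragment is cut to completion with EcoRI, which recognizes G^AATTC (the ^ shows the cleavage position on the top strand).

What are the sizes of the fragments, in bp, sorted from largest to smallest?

146, 77, 35, 17 bp

EcoRI sites (GAATTC) start at positions 77, 94, 240.
EcoRI cuts after the first base of each site, so after positions 77, 94, 240.
Linear molecule, 3 cuts → 4 fragments:
  1–77 → 77 bp
  78–94 → 17 bp
  95–240 → 146 bp
  241–275 → 35 bp
Sorted largest to smallest: 146, 77, 35, 17 bp.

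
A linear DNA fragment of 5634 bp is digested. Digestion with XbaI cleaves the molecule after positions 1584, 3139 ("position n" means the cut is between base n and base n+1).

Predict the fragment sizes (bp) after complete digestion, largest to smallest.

2495, 1584, 1555 bp

Linear molecule, 2 cuts → 3 fragments:
  1584 − 0 = 1584 bp
  3139 − 1584 = 1555 bp
  5634 − 3139 = 2495 bp
Sorted largest to smallest: 2495, 1584, 1555 bp.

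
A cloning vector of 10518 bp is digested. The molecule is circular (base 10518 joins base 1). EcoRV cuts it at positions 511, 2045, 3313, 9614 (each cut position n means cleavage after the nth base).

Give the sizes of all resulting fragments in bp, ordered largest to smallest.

6301, 1534, 1415, 1268 bp

Circular molecule, 4 cuts → 4 fragments:
  2045 − 511 = 1534 bp
  3313 − 2045 = 1268 bp
  9614 − 3313 = 6301 bp
  wrap: 10518 − 9614 + 511 = 1415 bp
Sorted largest to smallest: 6301, 1534, 1415, 1268 bp.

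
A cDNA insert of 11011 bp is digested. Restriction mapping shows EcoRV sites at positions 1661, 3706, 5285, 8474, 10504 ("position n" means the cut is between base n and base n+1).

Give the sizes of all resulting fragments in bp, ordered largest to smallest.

Linear molecule, 5 cuts → 6 fragments:
  1661 − 0 = 1661 bp
  3706 − 1661 = 2045 bp
  5285 − 3706 = 1579 bp
  8474 − 5285 = 3189 bp
  10504 − 8474 = 2030 bp
  11011 − 10504 = 507 bp
Sorted largest to smallest: 3189, 2045, 2030, 1661, 1579, 507 bp.

3189, 2045, 2030, 1661, 1579, 507 bp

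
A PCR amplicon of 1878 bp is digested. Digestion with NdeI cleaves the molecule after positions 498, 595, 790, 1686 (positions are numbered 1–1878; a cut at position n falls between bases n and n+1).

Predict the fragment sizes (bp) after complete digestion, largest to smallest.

896, 498, 195, 192, 97 bp

Linear molecule, 4 cuts → 5 fragments:
  498 − 0 = 498 bp
  595 − 498 = 97 bp
  790 − 595 = 195 bp
  1686 − 790 = 896 bp
  1878 − 1686 = 192 bp
Sorted largest to smallest: 896, 498, 195, 192, 97 bp.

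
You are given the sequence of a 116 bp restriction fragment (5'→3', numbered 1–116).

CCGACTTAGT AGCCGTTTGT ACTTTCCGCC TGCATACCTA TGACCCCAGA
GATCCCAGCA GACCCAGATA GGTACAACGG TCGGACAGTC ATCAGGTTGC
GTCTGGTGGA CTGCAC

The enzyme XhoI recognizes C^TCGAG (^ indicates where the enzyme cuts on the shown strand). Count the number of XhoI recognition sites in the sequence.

No occurrence of CTCGAG is present in the sequence.
XhoI does not cut: 0 sites.

0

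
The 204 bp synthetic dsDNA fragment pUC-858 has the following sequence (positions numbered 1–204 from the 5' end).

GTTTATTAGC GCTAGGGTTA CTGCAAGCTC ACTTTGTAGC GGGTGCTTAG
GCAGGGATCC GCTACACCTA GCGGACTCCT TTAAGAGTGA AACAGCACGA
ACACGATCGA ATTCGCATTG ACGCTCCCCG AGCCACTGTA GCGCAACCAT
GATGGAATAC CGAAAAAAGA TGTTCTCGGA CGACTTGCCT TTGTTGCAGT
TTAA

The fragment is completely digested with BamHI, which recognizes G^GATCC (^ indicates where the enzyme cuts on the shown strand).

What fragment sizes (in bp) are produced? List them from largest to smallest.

The BamHI site (GGATCC) starts at position 55.
BamHI cuts after the first base of each site, so after position 55.
Linear molecule, 1 cut → 2 fragments:
  1–55 → 55 bp
  56–204 → 149 bp
Sorted largest to smallest: 149, 55 bp.

149, 55 bp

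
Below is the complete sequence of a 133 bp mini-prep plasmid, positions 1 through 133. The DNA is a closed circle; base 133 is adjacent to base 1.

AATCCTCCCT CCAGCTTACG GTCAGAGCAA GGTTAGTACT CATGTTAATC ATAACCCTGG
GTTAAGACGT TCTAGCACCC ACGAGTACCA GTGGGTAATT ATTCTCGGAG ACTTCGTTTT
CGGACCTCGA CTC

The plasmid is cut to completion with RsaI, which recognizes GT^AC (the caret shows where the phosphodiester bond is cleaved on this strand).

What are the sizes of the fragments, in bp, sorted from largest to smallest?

RsaI sites (GTAC) start at positions 36, 85.
RsaI cuts after base 2 of each site, so after positions 37, 86.
Circular molecule, 2 cuts → 2 fragments:
  38–86 → 49 bp
  87–133 then 1–37 → 47 + 37 = 84 bp
Sorted largest to smallest: 84, 49 bp.

84, 49 bp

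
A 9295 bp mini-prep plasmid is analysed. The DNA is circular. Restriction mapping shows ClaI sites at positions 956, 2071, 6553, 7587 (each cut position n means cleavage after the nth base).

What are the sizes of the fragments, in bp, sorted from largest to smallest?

4482, 2664, 1115, 1034 bp

Circular molecule, 4 cuts → 4 fragments:
  2071 − 956 = 1115 bp
  6553 − 2071 = 4482 bp
  7587 − 6553 = 1034 bp
  wrap: 9295 − 7587 + 956 = 2664 bp
Sorted largest to smallest: 4482, 2664, 1115, 1034 bp.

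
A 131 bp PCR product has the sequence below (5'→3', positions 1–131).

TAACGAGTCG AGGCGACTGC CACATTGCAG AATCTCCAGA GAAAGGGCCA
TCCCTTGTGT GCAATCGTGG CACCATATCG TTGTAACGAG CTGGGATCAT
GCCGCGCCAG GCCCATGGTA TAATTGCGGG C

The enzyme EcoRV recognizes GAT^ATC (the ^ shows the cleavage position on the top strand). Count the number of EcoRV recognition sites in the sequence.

0

No occurrence of GATATC is present in the sequence.
EcoRV does not cut: 0 sites.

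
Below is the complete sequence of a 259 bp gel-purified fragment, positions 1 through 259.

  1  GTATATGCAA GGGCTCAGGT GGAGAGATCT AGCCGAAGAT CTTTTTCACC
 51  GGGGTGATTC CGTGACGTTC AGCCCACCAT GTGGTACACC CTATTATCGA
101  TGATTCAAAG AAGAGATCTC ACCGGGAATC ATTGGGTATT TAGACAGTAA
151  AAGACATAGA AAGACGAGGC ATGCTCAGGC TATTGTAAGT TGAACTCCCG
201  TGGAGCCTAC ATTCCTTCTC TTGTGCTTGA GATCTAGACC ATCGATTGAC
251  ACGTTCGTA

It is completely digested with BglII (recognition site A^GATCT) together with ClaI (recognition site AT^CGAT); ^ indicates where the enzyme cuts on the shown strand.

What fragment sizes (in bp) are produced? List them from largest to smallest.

116, 60, 25, 17, 17, 12, 12 bp

BglII sites (AGATCT) start at positions 25, 37, 114, 230.
BglII cuts after the first base of each site, so after positions 25, 37, 114, 230.
ClaI sites (ATCGAT) start at positions 96, 241.
ClaI cuts after base 2 of each site, so after positions 97, 242.
Combined cut positions: 25, 37, 97, 114, 230, 242.
Linear molecule, 6 cuts → 7 fragments:
  1–25 → 25 bp
  26–37 → 12 bp
  38–97 → 60 bp
  98–114 → 17 bp
  115–230 → 116 bp
  231–242 → 12 bp
  243–259 → 17 bp
Sorted largest to smallest: 116, 60, 25, 17, 17, 12, 12 bp.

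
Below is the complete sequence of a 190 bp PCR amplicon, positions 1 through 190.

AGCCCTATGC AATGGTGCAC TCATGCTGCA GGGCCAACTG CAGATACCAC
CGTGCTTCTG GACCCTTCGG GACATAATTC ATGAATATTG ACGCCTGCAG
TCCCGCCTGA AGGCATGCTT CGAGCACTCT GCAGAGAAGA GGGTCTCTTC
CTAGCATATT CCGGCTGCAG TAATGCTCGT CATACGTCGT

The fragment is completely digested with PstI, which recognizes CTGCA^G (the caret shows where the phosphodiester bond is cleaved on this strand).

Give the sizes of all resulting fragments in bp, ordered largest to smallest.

PstI sites (CTGCAG) start at positions 26, 38, 95, 129, 165.
PstI cuts after base 5 of each site (before the last base), so after positions 30, 42, 99, 133, 169.
Linear molecule, 5 cuts → 6 fragments:
  1–30 → 30 bp
  31–42 → 12 bp
  43–99 → 57 bp
  100–133 → 34 bp
  134–169 → 36 bp
  170–190 → 21 bp
Sorted largest to smallest: 57, 36, 34, 30, 21, 12 bp.

57, 36, 34, 30, 21, 12 bp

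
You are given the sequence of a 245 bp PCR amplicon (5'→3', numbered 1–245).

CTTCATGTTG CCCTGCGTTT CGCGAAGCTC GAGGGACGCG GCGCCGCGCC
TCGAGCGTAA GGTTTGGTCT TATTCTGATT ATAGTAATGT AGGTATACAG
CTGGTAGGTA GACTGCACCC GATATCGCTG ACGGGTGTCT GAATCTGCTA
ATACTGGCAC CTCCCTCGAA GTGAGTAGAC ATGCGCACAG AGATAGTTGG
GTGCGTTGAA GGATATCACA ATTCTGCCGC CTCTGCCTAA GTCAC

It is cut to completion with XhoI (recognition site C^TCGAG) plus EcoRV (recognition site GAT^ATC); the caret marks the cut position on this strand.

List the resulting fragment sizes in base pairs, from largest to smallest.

91, 73, 31, 28, 22 bp

XhoI sites (CTCGAG) start at positions 28, 50.
XhoI cuts after the first base of each site, so after positions 28, 50.
EcoRV sites (GATATC) start at positions 121, 212.
EcoRV cuts after base 3 of each site, so after positions 123, 214.
Combined cut positions: 28, 50, 123, 214.
Linear molecule, 4 cuts → 5 fragments:
  1–28 → 28 bp
  29–50 → 22 bp
  51–123 → 73 bp
  124–214 → 91 bp
  215–245 → 31 bp
Sorted largest to smallest: 91, 73, 31, 28, 22 bp.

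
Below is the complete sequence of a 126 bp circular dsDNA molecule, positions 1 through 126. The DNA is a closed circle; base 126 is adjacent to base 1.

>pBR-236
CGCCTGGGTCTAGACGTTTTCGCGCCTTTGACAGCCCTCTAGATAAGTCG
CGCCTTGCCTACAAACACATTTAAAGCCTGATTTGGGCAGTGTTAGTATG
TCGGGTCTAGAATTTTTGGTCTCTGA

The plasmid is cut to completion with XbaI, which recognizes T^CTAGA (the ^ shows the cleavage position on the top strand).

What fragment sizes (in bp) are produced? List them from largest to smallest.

XbaI sites (TCTAGA) start at positions 9, 38, 106.
XbaI cuts after the first base of each site, so after positions 9, 38, 106.
Circular molecule, 3 cuts → 3 fragments:
  10–38 → 29 bp
  39–106 → 68 bp
  107–126 then 1–9 → 20 + 9 = 29 bp
Sorted largest to smallest: 68, 29, 29 bp.

68, 29, 29 bp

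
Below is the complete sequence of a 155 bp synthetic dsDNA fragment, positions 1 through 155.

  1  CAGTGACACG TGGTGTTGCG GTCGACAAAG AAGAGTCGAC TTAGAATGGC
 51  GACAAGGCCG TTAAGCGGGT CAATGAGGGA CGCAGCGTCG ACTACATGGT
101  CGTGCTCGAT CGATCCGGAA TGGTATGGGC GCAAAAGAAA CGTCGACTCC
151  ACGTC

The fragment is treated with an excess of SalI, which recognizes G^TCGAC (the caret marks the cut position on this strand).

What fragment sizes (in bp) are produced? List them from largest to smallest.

SalI sites (GTCGAC) start at positions 21, 35, 87, 142.
SalI cuts after the first base of each site, so after positions 21, 35, 87, 142.
Linear molecule, 4 cuts → 5 fragments:
  1–21 → 21 bp
  22–35 → 14 bp
  36–87 → 52 bp
  88–142 → 55 bp
  143–155 → 13 bp
Sorted largest to smallest: 55, 52, 21, 14, 13 bp.

55, 52, 21, 14, 13 bp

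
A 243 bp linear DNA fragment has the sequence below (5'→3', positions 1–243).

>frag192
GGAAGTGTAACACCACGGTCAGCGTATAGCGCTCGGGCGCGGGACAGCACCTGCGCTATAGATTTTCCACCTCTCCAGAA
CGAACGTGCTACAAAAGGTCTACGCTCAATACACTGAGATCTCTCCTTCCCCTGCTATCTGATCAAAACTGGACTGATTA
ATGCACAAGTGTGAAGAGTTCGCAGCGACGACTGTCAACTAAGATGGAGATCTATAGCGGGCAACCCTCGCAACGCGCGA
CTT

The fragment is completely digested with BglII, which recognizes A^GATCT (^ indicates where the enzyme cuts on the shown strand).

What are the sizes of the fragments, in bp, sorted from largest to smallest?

BglII sites (AGATCT) start at positions 117, 208.
BglII cuts after the first base of each site, so after positions 117, 208.
Linear molecule, 2 cuts → 3 fragments:
  1–117 → 117 bp
  118–208 → 91 bp
  209–243 → 35 bp
Sorted largest to smallest: 117, 91, 35 bp.

117, 91, 35 bp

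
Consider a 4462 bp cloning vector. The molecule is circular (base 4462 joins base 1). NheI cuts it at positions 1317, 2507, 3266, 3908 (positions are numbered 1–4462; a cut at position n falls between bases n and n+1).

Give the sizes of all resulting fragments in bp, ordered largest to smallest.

1871, 1190, 759, 642 bp

Circular molecule, 4 cuts → 4 fragments:
  2507 − 1317 = 1190 bp
  3266 − 2507 = 759 bp
  3908 − 3266 = 642 bp
  wrap: 4462 − 3908 + 1317 = 1871 bp
Sorted largest to smallest: 1871, 1190, 759, 642 bp.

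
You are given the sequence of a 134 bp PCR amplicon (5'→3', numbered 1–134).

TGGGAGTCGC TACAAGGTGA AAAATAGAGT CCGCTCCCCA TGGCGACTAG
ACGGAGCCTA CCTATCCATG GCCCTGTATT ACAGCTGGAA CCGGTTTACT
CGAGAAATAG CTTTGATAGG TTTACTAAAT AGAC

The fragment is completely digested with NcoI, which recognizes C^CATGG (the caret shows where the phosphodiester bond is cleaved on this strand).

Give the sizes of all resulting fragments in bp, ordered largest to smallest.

68, 38, 28 bp

NcoI sites (CCATGG) start at positions 38, 66.
NcoI cuts after the first base of each site, so after positions 38, 66.
Linear molecule, 2 cuts → 3 fragments:
  1–38 → 38 bp
  39–66 → 28 bp
  67–134 → 68 bp
Sorted largest to smallest: 68, 38, 28 bp.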